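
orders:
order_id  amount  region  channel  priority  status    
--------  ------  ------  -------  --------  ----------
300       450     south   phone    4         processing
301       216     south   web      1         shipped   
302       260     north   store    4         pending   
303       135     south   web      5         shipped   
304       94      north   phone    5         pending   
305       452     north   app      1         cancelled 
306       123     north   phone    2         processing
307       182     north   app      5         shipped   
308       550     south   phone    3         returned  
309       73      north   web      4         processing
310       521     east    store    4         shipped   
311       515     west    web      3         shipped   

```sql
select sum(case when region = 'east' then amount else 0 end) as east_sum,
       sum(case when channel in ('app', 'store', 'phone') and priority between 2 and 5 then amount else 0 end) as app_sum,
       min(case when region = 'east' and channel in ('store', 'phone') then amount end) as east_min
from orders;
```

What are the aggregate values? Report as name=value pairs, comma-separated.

east_sum=521, app_sum=2180, east_min=521

[east_sum: region = 'east']
order_id=300: ✗
order_id=301: ✗
order_id=302: ✗
order_id=303: ✗
order_id=304: ✗
order_id=305: ✗
order_id=306: ✗
order_id=307: ✗
order_id=308: ✗
order_id=309: ✗
order_id=310: ✓ → 521
order_id=311: ✗
east_sum = 521
—
[app_sum: channel in ('app', 'store', 'phone') and priority between 2 and 5]
order_id=300: ✓ → 450
order_id=301: ✗
order_id=302: ✓ → 260
order_id=303: ✗
order_id=304: ✓ → 94
order_id=305: ✗
order_id=306: ✓ → 123
order_id=307: ✓ → 182
order_id=308: ✓ → 550
order_id=309: ✗
order_id=310: ✓ → 521
order_id=311: ✗
app_sum = 450 + 260 + 94 + 123 + 182 + 550 + 521 = 2180
—
[east_min: region = 'east' and channel in ('store', 'phone')]
order_id=300: ✗
order_id=301: ✗
order_id=302: ✗
order_id=303: ✗
order_id=304: ✗
order_id=305: ✗
order_id=306: ✗
order_id=307: ✗
order_id=308: ✗
order_id=309: ✗
order_id=310: ✓ → 521
order_id=311: ✗
east_min = MIN(521) = 521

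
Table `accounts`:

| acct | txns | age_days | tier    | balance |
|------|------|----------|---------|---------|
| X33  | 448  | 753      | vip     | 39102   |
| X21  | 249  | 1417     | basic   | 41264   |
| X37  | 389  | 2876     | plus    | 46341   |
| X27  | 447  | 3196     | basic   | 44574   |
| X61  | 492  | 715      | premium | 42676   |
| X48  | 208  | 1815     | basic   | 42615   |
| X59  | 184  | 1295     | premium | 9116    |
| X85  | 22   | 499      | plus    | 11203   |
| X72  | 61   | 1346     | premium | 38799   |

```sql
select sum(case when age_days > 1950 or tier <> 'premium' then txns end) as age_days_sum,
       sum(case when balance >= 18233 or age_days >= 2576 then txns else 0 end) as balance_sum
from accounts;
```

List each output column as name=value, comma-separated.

age_days_sum=1763, balance_sum=2294

[age_days_sum: age_days > 1950 or tier <> 'premium']
acct=X33: ✓ → 448
acct=X21: ✓ → 249
acct=X37: ✓ → 389
acct=X27: ✓ → 447
acct=X61: ✗
acct=X48: ✓ → 208
acct=X59: ✗
acct=X85: ✓ → 22
acct=X72: ✗
age_days_sum = 448 + 249 + 389 + 447 + 208 + 22 = 1763
—
[balance_sum: balance >= 18233 or age_days >= 2576]
acct=X33: ✓ → 448
acct=X21: ✓ → 249
acct=X37: ✓ → 389
acct=X27: ✓ → 447
acct=X61: ✓ → 492
acct=X48: ✓ → 208
acct=X59: ✗
acct=X85: ✗
acct=X72: ✓ → 61
balance_sum = 448 + 249 + 389 + 447 + 492 + 208 + 61 = 2294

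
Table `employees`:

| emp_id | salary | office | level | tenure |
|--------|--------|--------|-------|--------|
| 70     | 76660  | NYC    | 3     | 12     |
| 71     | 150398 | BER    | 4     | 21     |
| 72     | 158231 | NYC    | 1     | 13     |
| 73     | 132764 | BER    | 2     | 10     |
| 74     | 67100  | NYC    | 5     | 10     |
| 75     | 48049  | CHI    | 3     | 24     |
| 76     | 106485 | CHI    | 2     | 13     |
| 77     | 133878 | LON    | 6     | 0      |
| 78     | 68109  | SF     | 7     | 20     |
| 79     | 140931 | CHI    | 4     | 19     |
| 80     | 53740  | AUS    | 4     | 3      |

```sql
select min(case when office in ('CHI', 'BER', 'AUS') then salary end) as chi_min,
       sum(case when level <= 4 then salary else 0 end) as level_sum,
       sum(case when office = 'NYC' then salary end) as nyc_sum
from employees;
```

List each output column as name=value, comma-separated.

chi_min=48049, level_sum=867258, nyc_sum=301991

[chi_min: office in ('CHI', 'BER', 'AUS')]
emp_id=70: ✗
emp_id=71: ✓ → 150398
emp_id=72: ✗
emp_id=73: ✓ → 132764
emp_id=74: ✗
emp_id=75: ✓ → 48049
emp_id=76: ✓ → 106485
emp_id=77: ✗
emp_id=78: ✗
emp_id=79: ✓ → 140931
emp_id=80: ✓ → 53740
chi_min = MIN(150398, 132764, 48049, 106485, 140931, 53740) = 48049
—
[level_sum: level <= 4]
emp_id=70: ✓ → 76660
emp_id=71: ✓ → 150398
emp_id=72: ✓ → 158231
emp_id=73: ✓ → 132764
emp_id=74: ✗
emp_id=75: ✓ → 48049
emp_id=76: ✓ → 106485
emp_id=77: ✗
emp_id=78: ✗
emp_id=79: ✓ → 140931
emp_id=80: ✓ → 53740
level_sum = 76660 + 150398 + 158231 + 132764 + 48049 + 106485 + 140931 + 53740 = 867258
—
[nyc_sum: office = 'NYC']
emp_id=70: ✓ → 76660
emp_id=71: ✗
emp_id=72: ✓ → 158231
emp_id=73: ✗
emp_id=74: ✓ → 67100
emp_id=75: ✗
emp_id=76: ✗
emp_id=77: ✗
emp_id=78: ✗
emp_id=79: ✗
emp_id=80: ✗
nyc_sum = 76660 + 158231 + 67100 = 301991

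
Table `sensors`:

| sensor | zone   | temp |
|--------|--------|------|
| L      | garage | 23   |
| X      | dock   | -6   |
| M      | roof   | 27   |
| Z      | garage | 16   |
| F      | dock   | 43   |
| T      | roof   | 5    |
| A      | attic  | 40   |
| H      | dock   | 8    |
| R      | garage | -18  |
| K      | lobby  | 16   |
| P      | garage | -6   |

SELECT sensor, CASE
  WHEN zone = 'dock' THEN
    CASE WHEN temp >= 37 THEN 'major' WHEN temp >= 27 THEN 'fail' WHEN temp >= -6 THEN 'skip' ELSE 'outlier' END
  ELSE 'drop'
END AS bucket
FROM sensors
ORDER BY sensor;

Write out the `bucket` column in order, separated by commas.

drop, major, skip, drop, drop, drop, drop, drop, drop, skip, drop

sensor=A: zone='attic' → outer ELSE → drop
sensor=F: zone='dock' → inner[temp >= 37] → major
sensor=H: zone='dock' → inner[temp >= -6] → skip
sensor=K: zone='lobby' → outer ELSE → drop
sensor=L: zone='garage' → outer ELSE → drop
sensor=M: zone='roof' → outer ELSE → drop
sensor=P: zone='garage' → outer ELSE → drop
sensor=R: zone='garage' → outer ELSE → drop
sensor=T: zone='roof' → outer ELSE → drop
sensor=X: zone='dock' → inner[temp >= -6] → skip
sensor=Z: zone='garage' → outer ELSE → drop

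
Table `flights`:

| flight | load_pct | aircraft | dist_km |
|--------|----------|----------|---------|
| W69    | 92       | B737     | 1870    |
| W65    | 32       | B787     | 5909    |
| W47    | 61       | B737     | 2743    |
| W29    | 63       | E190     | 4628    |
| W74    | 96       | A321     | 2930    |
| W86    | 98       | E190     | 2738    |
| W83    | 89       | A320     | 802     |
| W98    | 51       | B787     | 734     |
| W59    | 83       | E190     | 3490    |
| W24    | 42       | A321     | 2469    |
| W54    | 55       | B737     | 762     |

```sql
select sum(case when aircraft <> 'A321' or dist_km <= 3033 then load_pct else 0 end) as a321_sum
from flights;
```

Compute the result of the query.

762

flight=W69: ✓ → 92
flight=W65: ✓ → 32
flight=W47: ✓ → 61
flight=W29: ✓ → 63
flight=W74: ✓ → 96
flight=W86: ✓ → 98
flight=W83: ✓ → 89
flight=W98: ✓ → 51
flight=W59: ✓ → 83
flight=W24: ✓ → 42
flight=W54: ✓ → 55
a321_sum = 92 + 32 + 61 + 63 + 96 + 98 + 89 + 51 + 83 + 42 + 55 = 762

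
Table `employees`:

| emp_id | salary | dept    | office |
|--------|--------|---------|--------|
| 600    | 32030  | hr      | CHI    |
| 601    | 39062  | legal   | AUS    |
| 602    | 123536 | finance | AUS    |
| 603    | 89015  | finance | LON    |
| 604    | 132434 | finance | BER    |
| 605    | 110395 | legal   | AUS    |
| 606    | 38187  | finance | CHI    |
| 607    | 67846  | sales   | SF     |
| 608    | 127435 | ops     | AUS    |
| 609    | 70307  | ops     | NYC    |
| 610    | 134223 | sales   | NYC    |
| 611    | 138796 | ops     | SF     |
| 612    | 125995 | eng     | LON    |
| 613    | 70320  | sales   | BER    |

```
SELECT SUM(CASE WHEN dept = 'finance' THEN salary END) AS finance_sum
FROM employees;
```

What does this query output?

383172

emp_id=600: ✗
emp_id=601: ✗
emp_id=602: ✓ → 123536
emp_id=603: ✓ → 89015
emp_id=604: ✓ → 132434
emp_id=605: ✗
emp_id=606: ✓ → 38187
emp_id=607: ✗
emp_id=608: ✗
emp_id=609: ✗
emp_id=610: ✗
emp_id=611: ✗
emp_id=612: ✗
emp_id=613: ✗
finance_sum = 123536 + 89015 + 132434 + 38187 = 383172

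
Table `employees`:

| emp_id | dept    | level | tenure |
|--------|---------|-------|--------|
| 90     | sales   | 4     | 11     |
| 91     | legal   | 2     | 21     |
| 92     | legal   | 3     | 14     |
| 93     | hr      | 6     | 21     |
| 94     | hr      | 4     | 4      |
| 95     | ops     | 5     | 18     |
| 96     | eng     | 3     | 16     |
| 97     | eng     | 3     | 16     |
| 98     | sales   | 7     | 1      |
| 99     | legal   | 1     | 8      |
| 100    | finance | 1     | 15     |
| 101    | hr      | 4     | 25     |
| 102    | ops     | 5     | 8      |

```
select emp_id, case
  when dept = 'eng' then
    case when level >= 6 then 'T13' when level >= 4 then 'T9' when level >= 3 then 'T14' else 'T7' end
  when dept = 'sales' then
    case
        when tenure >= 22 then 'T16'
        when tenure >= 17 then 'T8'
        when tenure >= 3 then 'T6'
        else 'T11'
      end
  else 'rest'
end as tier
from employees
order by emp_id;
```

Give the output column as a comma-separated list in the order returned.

emp_id=90: dept='sales' → inner[tenure >= 3] → T6
emp_id=91: dept='legal' → outer ELSE → rest
emp_id=92: dept='legal' → outer ELSE → rest
emp_id=93: dept='hr' → outer ELSE → rest
emp_id=94: dept='hr' → outer ELSE → rest
emp_id=95: dept='ops' → outer ELSE → rest
emp_id=96: dept='eng' → inner[level >= 3] → T14
emp_id=97: dept='eng' → inner[level >= 3] → T14
emp_id=98: dept='sales' → inner[ELSE] → T11
emp_id=99: dept='legal' → outer ELSE → rest
emp_id=100: dept='finance' → outer ELSE → rest
emp_id=101: dept='hr' → outer ELSE → rest
emp_id=102: dept='ops' → outer ELSE → rest

T6, rest, rest, rest, rest, rest, T14, T14, T11, rest, rest, rest, rest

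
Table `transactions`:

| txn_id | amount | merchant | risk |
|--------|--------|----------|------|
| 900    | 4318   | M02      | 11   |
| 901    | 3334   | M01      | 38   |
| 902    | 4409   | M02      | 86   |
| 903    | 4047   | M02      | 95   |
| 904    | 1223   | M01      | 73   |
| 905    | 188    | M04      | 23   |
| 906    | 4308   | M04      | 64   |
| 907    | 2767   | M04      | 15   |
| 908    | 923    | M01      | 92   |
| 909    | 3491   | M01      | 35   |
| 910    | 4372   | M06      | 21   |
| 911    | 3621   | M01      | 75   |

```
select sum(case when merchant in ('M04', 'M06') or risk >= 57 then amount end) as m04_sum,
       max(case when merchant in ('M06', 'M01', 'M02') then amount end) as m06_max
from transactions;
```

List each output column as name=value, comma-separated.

[m04_sum: merchant in ('M04', 'M06') or risk >= 57]
txn_id=900: ✗
txn_id=901: ✗
txn_id=902: ✓ → 4409
txn_id=903: ✓ → 4047
txn_id=904: ✓ → 1223
txn_id=905: ✓ → 188
txn_id=906: ✓ → 4308
txn_id=907: ✓ → 2767
txn_id=908: ✓ → 923
txn_id=909: ✗
txn_id=910: ✓ → 4372
txn_id=911: ✓ → 3621
m04_sum = 4409 + 4047 + 1223 + 188 + 4308 + 2767 + 923 + 4372 + 3621 = 25858
—
[m06_max: merchant in ('M06', 'M01', 'M02')]
txn_id=900: ✓ → 4318
txn_id=901: ✓ → 3334
txn_id=902: ✓ → 4409
txn_id=903: ✓ → 4047
txn_id=904: ✓ → 1223
txn_id=905: ✗
txn_id=906: ✗
txn_id=907: ✗
txn_id=908: ✓ → 923
txn_id=909: ✓ → 3491
txn_id=910: ✓ → 4372
txn_id=911: ✓ → 3621
m06_max = MAX(4318, 3334, 4409, 4047, 1223, 923, 3491, 4372, 3621) = 4409

m04_sum=25858, m06_max=4409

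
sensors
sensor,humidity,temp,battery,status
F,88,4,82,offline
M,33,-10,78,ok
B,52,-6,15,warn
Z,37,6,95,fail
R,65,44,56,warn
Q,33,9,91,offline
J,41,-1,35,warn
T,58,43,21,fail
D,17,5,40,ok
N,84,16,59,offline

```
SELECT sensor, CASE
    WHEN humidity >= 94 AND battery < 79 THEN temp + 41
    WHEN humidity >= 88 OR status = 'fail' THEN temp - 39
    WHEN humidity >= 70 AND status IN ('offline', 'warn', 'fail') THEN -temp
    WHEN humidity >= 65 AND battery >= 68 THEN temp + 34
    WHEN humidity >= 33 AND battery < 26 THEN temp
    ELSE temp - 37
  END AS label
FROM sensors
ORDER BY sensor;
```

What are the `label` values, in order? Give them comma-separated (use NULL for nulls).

sensor=B: humidity >= 33 AND battery < 26 → -6
sensor=D: ELSE → -32
sensor=F: humidity >= 88 OR status = 'fail' → -35
sensor=J: ELSE → -38
sensor=M: ELSE → -47
sensor=N: humidity >= 70 AND status IN ('offline', 'warn', 'fail') → -16
sensor=Q: ELSE → -28
sensor=R: ELSE → 7
sensor=T: humidity >= 88 OR status = 'fail' → 4
sensor=Z: humidity >= 88 OR status = 'fail' → -33

-6, -32, -35, -38, -47, -16, -28, 7, 4, -33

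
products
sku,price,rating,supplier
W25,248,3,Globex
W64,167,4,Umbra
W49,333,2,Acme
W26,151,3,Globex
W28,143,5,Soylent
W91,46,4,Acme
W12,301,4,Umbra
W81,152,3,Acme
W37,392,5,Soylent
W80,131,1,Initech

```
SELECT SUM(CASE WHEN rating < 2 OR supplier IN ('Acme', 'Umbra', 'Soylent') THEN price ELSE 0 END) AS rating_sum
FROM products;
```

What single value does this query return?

1665

sku=W25: ✗
sku=W64: ✓ → 167
sku=W49: ✓ → 333
sku=W26: ✗
sku=W28: ✓ → 143
sku=W91: ✓ → 46
sku=W12: ✓ → 301
sku=W81: ✓ → 152
sku=W37: ✓ → 392
sku=W80: ✓ → 131
rating_sum = 167 + 333 + 143 + 46 + 301 + 152 + 392 + 131 = 1665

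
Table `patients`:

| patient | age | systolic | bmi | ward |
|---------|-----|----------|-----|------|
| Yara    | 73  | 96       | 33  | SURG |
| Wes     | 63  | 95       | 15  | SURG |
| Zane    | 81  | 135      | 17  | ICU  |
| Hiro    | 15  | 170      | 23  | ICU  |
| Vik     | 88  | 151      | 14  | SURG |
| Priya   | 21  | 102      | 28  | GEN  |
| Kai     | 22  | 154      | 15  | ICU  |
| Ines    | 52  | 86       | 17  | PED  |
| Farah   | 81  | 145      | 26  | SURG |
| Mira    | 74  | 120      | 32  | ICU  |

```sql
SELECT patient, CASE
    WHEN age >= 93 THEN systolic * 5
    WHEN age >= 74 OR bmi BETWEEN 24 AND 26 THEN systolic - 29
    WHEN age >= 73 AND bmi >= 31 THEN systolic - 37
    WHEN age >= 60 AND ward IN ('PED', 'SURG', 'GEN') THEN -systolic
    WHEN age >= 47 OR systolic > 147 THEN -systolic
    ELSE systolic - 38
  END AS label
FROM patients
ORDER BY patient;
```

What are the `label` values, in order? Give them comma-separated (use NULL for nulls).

116, -170, -86, -154, 91, 64, 122, -95, 59, 106

patient=Farah: age >= 74 OR bmi BETWEEN 24 AND 26 → 116
patient=Hiro: age >= 47 OR systolic > 147 → -170
patient=Ines: age >= 47 OR systolic > 147 → -86
patient=Kai: age >= 47 OR systolic > 147 → -154
patient=Mira: age >= 74 OR bmi BETWEEN 24 AND 26 → 91
patient=Priya: ELSE → 64
patient=Vik: age >= 74 OR bmi BETWEEN 24 AND 26 → 122
patient=Wes: age >= 60 AND ward IN ('PED', 'SURG', 'GEN') → -95
patient=Yara: age >= 73 AND bmi >= 31 → 59
patient=Zane: age >= 74 OR bmi BETWEEN 24 AND 26 → 106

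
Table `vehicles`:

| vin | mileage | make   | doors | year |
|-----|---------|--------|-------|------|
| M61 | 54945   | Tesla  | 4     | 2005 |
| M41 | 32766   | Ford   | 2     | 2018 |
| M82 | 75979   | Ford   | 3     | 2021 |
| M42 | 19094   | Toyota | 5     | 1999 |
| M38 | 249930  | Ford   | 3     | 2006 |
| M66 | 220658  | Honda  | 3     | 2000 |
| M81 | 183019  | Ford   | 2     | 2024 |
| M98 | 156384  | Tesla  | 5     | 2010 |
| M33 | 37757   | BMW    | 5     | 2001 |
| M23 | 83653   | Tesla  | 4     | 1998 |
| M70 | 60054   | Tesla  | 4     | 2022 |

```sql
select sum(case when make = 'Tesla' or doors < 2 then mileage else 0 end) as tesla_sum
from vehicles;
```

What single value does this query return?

vin=M61: ✓ → 54945
vin=M41: ✗
vin=M82: ✗
vin=M42: ✗
vin=M38: ✗
vin=M66: ✗
vin=M81: ✗
vin=M98: ✓ → 156384
vin=M33: ✗
vin=M23: ✓ → 83653
vin=M70: ✓ → 60054
tesla_sum = 54945 + 156384 + 83653 + 60054 = 355036

355036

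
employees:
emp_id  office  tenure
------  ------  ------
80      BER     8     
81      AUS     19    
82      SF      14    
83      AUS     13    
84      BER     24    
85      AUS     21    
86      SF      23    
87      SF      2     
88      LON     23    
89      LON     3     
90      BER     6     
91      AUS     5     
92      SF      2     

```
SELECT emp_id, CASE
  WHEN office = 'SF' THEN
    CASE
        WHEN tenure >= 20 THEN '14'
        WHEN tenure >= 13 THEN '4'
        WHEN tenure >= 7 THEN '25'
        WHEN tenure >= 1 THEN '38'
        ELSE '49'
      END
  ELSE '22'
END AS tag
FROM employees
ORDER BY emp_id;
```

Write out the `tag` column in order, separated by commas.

22, 22, 4, 22, 22, 22, 14, 38, 22, 22, 22, 22, 38

emp_id=80: office='BER' → outer ELSE → 22
emp_id=81: office='AUS' → outer ELSE → 22
emp_id=82: office='SF' → inner[tenure >= 13] → 4
emp_id=83: office='AUS' → outer ELSE → 22
emp_id=84: office='BER' → outer ELSE → 22
emp_id=85: office='AUS' → outer ELSE → 22
emp_id=86: office='SF' → inner[tenure >= 20] → 14
emp_id=87: office='SF' → inner[tenure >= 1] → 38
emp_id=88: office='LON' → outer ELSE → 22
emp_id=89: office='LON' → outer ELSE → 22
emp_id=90: office='BER' → outer ELSE → 22
emp_id=91: office='AUS' → outer ELSE → 22
emp_id=92: office='SF' → inner[tenure >= 1] → 38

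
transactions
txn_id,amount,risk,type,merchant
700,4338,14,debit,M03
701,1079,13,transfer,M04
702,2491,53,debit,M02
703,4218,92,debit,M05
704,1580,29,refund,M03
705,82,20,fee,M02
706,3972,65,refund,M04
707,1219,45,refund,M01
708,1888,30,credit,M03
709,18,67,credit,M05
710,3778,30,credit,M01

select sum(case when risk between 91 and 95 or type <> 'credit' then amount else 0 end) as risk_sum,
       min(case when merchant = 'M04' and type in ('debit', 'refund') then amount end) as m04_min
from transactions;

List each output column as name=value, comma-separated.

[risk_sum: risk between 91 and 95 or type <> 'credit']
txn_id=700: ✓ → 4338
txn_id=701: ✓ → 1079
txn_id=702: ✓ → 2491
txn_id=703: ✓ → 4218
txn_id=704: ✓ → 1580
txn_id=705: ✓ → 82
txn_id=706: ✓ → 3972
txn_id=707: ✓ → 1219
txn_id=708: ✗
txn_id=709: ✗
txn_id=710: ✗
risk_sum = 4338 + 1079 + 2491 + 4218 + 1580 + 82 + 3972 + 1219 = 18979
—
[m04_min: merchant = 'M04' and type in ('debit', 'refund')]
txn_id=700: ✗
txn_id=701: ✗
txn_id=702: ✗
txn_id=703: ✗
txn_id=704: ✗
txn_id=705: ✗
txn_id=706: ✓ → 3972
txn_id=707: ✗
txn_id=708: ✗
txn_id=709: ✗
txn_id=710: ✗
m04_min = MIN(3972) = 3972

risk_sum=18979, m04_min=3972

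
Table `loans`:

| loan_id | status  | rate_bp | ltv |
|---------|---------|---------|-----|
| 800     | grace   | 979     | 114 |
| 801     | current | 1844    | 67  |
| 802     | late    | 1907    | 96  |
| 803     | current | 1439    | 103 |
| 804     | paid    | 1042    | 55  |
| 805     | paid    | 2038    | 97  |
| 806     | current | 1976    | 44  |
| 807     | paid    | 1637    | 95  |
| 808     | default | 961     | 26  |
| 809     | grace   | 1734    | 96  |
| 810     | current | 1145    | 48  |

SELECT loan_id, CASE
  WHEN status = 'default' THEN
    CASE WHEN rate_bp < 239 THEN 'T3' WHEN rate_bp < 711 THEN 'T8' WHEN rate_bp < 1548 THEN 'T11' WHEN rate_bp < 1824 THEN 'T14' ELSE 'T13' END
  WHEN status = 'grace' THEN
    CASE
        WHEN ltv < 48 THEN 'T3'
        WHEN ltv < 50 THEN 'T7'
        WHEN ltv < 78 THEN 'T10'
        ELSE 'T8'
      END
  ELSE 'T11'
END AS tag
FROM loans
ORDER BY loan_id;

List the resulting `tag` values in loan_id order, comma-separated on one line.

loan_id=800: status='grace' → inner[ELSE] → T8
loan_id=801: status='current' → outer ELSE → T11
loan_id=802: status='late' → outer ELSE → T11
loan_id=803: status='current' → outer ELSE → T11
loan_id=804: status='paid' → outer ELSE → T11
loan_id=805: status='paid' → outer ELSE → T11
loan_id=806: status='current' → outer ELSE → T11
loan_id=807: status='paid' → outer ELSE → T11
loan_id=808: status='default' → inner[rate_bp < 1548] → T11
loan_id=809: status='grace' → inner[ELSE] → T8
loan_id=810: status='current' → outer ELSE → T11

T8, T11, T11, T11, T11, T11, T11, T11, T11, T8, T11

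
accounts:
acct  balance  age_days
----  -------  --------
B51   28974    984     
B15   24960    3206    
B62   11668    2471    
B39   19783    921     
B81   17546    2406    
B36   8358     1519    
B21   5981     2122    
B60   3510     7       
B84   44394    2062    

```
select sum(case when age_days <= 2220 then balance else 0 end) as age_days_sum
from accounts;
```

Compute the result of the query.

111000

acct=B51: ✓ → 28974
acct=B15: ✗
acct=B62: ✗
acct=B39: ✓ → 19783
acct=B81: ✗
acct=B36: ✓ → 8358
acct=B21: ✓ → 5981
acct=B60: ✓ → 3510
acct=B84: ✓ → 44394
age_days_sum = 28974 + 19783 + 8358 + 5981 + 3510 + 44394 = 111000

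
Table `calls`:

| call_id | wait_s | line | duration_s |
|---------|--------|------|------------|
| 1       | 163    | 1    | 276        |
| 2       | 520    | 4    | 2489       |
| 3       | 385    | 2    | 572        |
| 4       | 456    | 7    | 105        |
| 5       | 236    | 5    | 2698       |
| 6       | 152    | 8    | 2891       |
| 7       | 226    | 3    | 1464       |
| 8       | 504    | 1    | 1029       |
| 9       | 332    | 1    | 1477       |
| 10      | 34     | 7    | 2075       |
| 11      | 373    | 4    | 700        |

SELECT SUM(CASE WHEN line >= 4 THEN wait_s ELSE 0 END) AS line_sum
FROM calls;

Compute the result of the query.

1771

call_id=1: ✗
call_id=2: ✓ → 520
call_id=3: ✗
call_id=4: ✓ → 456
call_id=5: ✓ → 236
call_id=6: ✓ → 152
call_id=7: ✗
call_id=8: ✗
call_id=9: ✗
call_id=10: ✓ → 34
call_id=11: ✓ → 373
line_sum = 520 + 456 + 236 + 152 + 34 + 373 = 1771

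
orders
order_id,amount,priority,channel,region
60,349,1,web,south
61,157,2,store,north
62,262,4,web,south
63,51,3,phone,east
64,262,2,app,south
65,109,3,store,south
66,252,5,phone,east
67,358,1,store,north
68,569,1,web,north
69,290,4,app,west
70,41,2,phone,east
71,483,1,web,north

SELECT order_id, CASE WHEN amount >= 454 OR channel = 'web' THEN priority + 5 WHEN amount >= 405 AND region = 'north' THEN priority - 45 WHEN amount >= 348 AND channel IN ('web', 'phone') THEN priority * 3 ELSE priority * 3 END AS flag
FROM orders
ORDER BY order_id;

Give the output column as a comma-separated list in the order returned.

order_id=60: amount >= 454 OR channel = 'web' → 6
order_id=61: ELSE → 6
order_id=62: amount >= 454 OR channel = 'web' → 9
order_id=63: ELSE → 9
order_id=64: ELSE → 6
order_id=65: ELSE → 9
order_id=66: ELSE → 15
order_id=67: ELSE → 3
order_id=68: amount >= 454 OR channel = 'web' → 6
order_id=69: ELSE → 12
order_id=70: ELSE → 6
order_id=71: amount >= 454 OR channel = 'web' → 6

6, 6, 9, 9, 6, 9, 15, 3, 6, 12, 6, 6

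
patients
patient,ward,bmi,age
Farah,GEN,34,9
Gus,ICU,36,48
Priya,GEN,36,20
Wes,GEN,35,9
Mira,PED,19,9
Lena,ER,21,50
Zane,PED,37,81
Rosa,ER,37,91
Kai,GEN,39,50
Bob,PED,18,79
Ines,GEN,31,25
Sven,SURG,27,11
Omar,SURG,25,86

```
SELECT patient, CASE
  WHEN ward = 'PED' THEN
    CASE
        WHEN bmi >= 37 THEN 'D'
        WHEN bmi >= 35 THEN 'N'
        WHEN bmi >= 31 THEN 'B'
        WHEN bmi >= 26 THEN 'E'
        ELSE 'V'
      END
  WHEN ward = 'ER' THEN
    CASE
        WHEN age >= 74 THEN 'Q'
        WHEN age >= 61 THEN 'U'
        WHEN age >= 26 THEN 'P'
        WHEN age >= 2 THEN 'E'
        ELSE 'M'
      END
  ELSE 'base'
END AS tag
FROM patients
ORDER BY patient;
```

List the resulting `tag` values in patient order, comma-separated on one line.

patient=Bob: ward='PED' → inner[ELSE] → V
patient=Farah: ward='GEN' → outer ELSE → base
patient=Gus: ward='ICU' → outer ELSE → base
patient=Ines: ward='GEN' → outer ELSE → base
patient=Kai: ward='GEN' → outer ELSE → base
patient=Lena: ward='ER' → inner[age >= 26] → P
patient=Mira: ward='PED' → inner[ELSE] → V
patient=Omar: ward='SURG' → outer ELSE → base
patient=Priya: ward='GEN' → outer ELSE → base
patient=Rosa: ward='ER' → inner[age >= 74] → Q
patient=Sven: ward='SURG' → outer ELSE → base
patient=Wes: ward='GEN' → outer ELSE → base
patient=Zane: ward='PED' → inner[bmi >= 37] → D

V, base, base, base, base, P, V, base, base, Q, base, base, D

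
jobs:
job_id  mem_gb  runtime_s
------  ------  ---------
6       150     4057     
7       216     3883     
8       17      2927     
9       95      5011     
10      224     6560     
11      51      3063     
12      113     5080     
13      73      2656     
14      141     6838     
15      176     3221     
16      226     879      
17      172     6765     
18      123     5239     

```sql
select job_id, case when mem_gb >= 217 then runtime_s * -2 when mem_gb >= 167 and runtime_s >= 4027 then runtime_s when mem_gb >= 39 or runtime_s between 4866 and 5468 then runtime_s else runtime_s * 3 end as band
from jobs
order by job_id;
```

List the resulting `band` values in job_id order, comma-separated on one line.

job_id=6: mem_gb >= 39 or runtime_s between 4866 and 5468 → 4057
job_id=7: mem_gb >= 39 or runtime_s between 4866 and 5468 → 3883
job_id=8: ELSE → 8781
job_id=9: mem_gb >= 39 or runtime_s between 4866 and 5468 → 5011
job_id=10: mem_gb >= 217 → -13120
job_id=11: mem_gb >= 39 or runtime_s between 4866 and 5468 → 3063
job_id=12: mem_gb >= 39 or runtime_s between 4866 and 5468 → 5080
job_id=13: mem_gb >= 39 or runtime_s between 4866 and 5468 → 2656
job_id=14: mem_gb >= 39 or runtime_s between 4866 and 5468 → 6838
job_id=15: mem_gb >= 39 or runtime_s between 4866 and 5468 → 3221
job_id=16: mem_gb >= 217 → -1758
job_id=17: mem_gb >= 167 and runtime_s >= 4027 → 6765
job_id=18: mem_gb >= 39 or runtime_s between 4866 and 5468 → 5239

4057, 3883, 8781, 5011, -13120, 3063, 5080, 2656, 6838, 3221, -1758, 6765, 5239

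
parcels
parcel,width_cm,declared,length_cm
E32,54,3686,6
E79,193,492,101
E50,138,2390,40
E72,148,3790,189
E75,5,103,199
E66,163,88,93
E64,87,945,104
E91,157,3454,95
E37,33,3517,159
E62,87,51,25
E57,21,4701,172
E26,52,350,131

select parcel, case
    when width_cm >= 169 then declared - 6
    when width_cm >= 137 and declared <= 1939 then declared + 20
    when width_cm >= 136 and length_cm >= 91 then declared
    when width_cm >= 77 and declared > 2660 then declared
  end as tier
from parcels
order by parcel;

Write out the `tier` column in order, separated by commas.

NULL, NULL, NULL, NULL, NULL, NULL, NULL, 108, 3790, NULL, 486, 3454

parcel=E26: (no match → NULL) → NULL
parcel=E32: (no match → NULL) → NULL
parcel=E37: (no match → NULL) → NULL
parcel=E50: (no match → NULL) → NULL
parcel=E57: (no match → NULL) → NULL
parcel=E62: (no match → NULL) → NULL
parcel=E64: (no match → NULL) → NULL
parcel=E66: width_cm >= 137 and declared <= 1939 → 108
parcel=E72: width_cm >= 136 and length_cm >= 91 → 3790
parcel=E75: (no match → NULL) → NULL
parcel=E79: width_cm >= 169 → 486
parcel=E91: width_cm >= 136 and length_cm >= 91 → 3454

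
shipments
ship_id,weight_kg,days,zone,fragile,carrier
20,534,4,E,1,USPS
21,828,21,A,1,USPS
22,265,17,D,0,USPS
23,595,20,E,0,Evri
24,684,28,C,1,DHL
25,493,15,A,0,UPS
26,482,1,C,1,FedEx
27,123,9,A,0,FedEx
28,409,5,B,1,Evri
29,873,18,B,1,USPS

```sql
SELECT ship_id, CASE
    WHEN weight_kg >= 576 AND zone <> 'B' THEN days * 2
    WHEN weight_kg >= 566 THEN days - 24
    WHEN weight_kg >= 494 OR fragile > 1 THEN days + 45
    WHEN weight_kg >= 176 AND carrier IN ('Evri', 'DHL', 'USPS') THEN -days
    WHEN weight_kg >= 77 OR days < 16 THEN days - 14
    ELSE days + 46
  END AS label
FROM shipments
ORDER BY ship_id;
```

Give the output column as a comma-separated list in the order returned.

ship_id=20: weight_kg >= 494 OR fragile > 1 → 49
ship_id=21: weight_kg >= 576 AND zone <> 'B' → 42
ship_id=22: weight_kg >= 176 AND carrier IN ('Evri', 'DHL', 'USPS') → -17
ship_id=23: weight_kg >= 576 AND zone <> 'B' → 40
ship_id=24: weight_kg >= 576 AND zone <> 'B' → 56
ship_id=25: weight_kg >= 77 OR days < 16 → 1
ship_id=26: weight_kg >= 77 OR days < 16 → -13
ship_id=27: weight_kg >= 77 OR days < 16 → -5
ship_id=28: weight_kg >= 176 AND carrier IN ('Evri', 'DHL', 'USPS') → -5
ship_id=29: weight_kg >= 566 → -6

49, 42, -17, 40, 56, 1, -13, -5, -5, -6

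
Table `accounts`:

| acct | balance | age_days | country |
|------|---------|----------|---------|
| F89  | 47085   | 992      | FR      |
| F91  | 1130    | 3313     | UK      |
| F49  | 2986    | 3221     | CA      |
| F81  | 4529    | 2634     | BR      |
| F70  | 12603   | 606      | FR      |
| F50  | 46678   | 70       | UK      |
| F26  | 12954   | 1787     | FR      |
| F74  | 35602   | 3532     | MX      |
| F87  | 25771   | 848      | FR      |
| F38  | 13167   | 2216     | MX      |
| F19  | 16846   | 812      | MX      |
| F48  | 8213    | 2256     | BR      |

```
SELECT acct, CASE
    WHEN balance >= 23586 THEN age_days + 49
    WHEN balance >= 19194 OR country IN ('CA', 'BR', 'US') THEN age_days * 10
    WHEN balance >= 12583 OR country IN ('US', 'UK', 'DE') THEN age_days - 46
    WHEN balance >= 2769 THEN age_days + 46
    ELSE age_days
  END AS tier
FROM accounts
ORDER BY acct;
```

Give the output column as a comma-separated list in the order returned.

766, 1741, 2170, 22560, 32210, 119, 560, 3581, 26340, 897, 1041, 3267

acct=F19: balance >= 12583 OR country IN ('US', 'UK', 'DE') → 766
acct=F26: balance >= 12583 OR country IN ('US', 'UK', 'DE') → 1741
acct=F38: balance >= 12583 OR country IN ('US', 'UK', 'DE') → 2170
acct=F48: balance >= 19194 OR country IN ('CA', 'BR', 'US') → 22560
acct=F49: balance >= 19194 OR country IN ('CA', 'BR', 'US') → 32210
acct=F50: balance >= 23586 → 119
acct=F70: balance >= 12583 OR country IN ('US', 'UK', 'DE') → 560
acct=F74: balance >= 23586 → 3581
acct=F81: balance >= 19194 OR country IN ('CA', 'BR', 'US') → 26340
acct=F87: balance >= 23586 → 897
acct=F89: balance >= 23586 → 1041
acct=F91: balance >= 12583 OR country IN ('US', 'UK', 'DE') → 3267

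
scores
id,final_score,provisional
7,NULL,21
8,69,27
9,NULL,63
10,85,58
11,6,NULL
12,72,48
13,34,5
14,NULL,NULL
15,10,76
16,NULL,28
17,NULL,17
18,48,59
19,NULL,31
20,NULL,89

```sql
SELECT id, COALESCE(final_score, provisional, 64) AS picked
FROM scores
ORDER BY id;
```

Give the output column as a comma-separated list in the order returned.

id=7: final_score=NULL, provisional=21 → 21
id=8: final_score=69 → 69
id=9: final_score=NULL, provisional=63 → 63
id=10: final_score=85 → 85
id=11: final_score=6 → 6
id=12: final_score=72 → 72
id=13: final_score=34 → 34
id=14: final_score=NULL, provisional=NULL, → literal 64 → 64
id=15: final_score=10 → 10
id=16: final_score=NULL, provisional=28 → 28
id=17: final_score=NULL, provisional=17 → 17
id=18: final_score=48 → 48
id=19: final_score=NULL, provisional=31 → 31
id=20: final_score=NULL, provisional=89 → 89

21, 69, 63, 85, 6, 72, 34, 64, 10, 28, 17, 48, 31, 89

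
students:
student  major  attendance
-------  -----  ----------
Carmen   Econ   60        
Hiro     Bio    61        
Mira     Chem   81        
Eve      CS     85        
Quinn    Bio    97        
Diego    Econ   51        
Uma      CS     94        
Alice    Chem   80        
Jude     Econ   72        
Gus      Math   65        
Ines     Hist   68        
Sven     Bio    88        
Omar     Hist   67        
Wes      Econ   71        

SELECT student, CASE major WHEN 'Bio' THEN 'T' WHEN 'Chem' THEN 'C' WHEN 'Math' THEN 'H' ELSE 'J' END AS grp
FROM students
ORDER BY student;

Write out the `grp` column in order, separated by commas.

student=Alice: major='Chem' → C
student=Carmen: ELSE → J
student=Diego: ELSE → J
student=Eve: ELSE → J
student=Gus: major='Math' → H
student=Hiro: major='Bio' → T
student=Ines: ELSE → J
student=Jude: ELSE → J
student=Mira: major='Chem' → C
student=Omar: ELSE → J
student=Quinn: major='Bio' → T
student=Sven: major='Bio' → T
student=Uma: ELSE → J
student=Wes: ELSE → J

C, J, J, J, H, T, J, J, C, J, T, T, J, J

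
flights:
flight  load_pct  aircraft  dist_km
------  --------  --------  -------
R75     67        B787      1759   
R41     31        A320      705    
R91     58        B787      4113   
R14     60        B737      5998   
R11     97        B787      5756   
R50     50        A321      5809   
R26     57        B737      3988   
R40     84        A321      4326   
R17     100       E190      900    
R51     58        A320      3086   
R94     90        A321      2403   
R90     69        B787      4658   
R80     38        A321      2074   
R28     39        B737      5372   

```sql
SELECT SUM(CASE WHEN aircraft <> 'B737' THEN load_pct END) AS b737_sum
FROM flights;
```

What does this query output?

742

flight=R75: ✓ → 67
flight=R41: ✓ → 31
flight=R91: ✓ → 58
flight=R14: ✗
flight=R11: ✓ → 97
flight=R50: ✓ → 50
flight=R26: ✗
flight=R40: ✓ → 84
flight=R17: ✓ → 100
flight=R51: ✓ → 58
flight=R94: ✓ → 90
flight=R90: ✓ → 69
flight=R80: ✓ → 38
flight=R28: ✗
b737_sum = 67 + 31 + 58 + 97 + 50 + 84 + 100 + 58 + 90 + 69 + 38 = 742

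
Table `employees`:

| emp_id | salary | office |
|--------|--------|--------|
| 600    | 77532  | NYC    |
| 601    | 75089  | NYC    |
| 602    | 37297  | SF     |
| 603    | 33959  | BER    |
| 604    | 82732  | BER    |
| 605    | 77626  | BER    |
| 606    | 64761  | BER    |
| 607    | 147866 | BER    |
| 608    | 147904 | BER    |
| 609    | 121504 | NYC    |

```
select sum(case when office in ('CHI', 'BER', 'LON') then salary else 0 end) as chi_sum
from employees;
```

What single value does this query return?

emp_id=600: ✗
emp_id=601: ✗
emp_id=602: ✗
emp_id=603: ✓ → 33959
emp_id=604: ✓ → 82732
emp_id=605: ✓ → 77626
emp_id=606: ✓ → 64761
emp_id=607: ✓ → 147866
emp_id=608: ✓ → 147904
emp_id=609: ✗
chi_sum = 33959 + 82732 + 77626 + 64761 + 147866 + 147904 = 554848

554848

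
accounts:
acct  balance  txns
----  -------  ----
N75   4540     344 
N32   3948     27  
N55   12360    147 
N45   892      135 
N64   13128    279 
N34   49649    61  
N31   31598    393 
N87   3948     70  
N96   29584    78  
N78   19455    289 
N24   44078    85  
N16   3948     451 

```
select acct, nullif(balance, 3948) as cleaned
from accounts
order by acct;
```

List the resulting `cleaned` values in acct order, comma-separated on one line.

acct=N16: balance=3948 vs 3948: equal → NULL
acct=N24: balance=44078 vs 3948: differ → 44078
acct=N31: balance=31598 vs 3948: differ → 31598
acct=N32: balance=3948 vs 3948: equal → NULL
acct=N34: balance=49649 vs 3948: differ → 49649
acct=N45: balance=892 vs 3948: differ → 892
acct=N55: balance=12360 vs 3948: differ → 12360
acct=N64: balance=13128 vs 3948: differ → 13128
acct=N75: balance=4540 vs 3948: differ → 4540
acct=N78: balance=19455 vs 3948: differ → 19455
acct=N87: balance=3948 vs 3948: equal → NULL
acct=N96: balance=29584 vs 3948: differ → 29584

NULL, 44078, 31598, NULL, 49649, 892, 12360, 13128, 4540, 19455, NULL, 29584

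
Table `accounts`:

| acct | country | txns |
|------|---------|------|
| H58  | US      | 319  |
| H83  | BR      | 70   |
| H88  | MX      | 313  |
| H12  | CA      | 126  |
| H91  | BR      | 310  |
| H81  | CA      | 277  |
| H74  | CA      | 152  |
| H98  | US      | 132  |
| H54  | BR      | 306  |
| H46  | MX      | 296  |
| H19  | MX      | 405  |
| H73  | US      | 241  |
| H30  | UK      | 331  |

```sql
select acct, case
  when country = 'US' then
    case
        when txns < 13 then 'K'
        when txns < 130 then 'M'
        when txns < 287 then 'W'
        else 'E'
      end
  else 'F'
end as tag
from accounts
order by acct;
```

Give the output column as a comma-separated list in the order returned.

F, F, F, F, F, E, W, F, F, F, F, F, W

acct=H12: country='CA' → outer ELSE → F
acct=H19: country='MX' → outer ELSE → F
acct=H30: country='UK' → outer ELSE → F
acct=H46: country='MX' → outer ELSE → F
acct=H54: country='BR' → outer ELSE → F
acct=H58: country='US' → inner[ELSE] → E
acct=H73: country='US' → inner[txns < 287] → W
acct=H74: country='CA' → outer ELSE → F
acct=H81: country='CA' → outer ELSE → F
acct=H83: country='BR' → outer ELSE → F
acct=H88: country='MX' → outer ELSE → F
acct=H91: country='BR' → outer ELSE → F
acct=H98: country='US' → inner[txns < 287] → W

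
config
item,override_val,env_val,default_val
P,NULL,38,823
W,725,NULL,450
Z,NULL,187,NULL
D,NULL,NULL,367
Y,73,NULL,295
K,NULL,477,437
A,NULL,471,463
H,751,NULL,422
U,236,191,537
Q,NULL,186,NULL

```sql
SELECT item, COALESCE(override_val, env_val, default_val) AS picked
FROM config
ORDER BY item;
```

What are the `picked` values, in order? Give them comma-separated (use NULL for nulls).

471, 367, 751, 477, 38, 186, 236, 725, 73, 187

item=A: override_val=NULL, env_val=471 → 471
item=D: override_val=NULL, env_val=NULL, default_val=367 → 367
item=H: override_val=751 → 751
item=K: override_val=NULL, env_val=477 → 477
item=P: override_val=NULL, env_val=38 → 38
item=Q: override_val=NULL, env_val=186 → 186
item=U: override_val=236 → 236
item=W: override_val=725 → 725
item=Y: override_val=73 → 73
item=Z: override_val=NULL, env_val=187 → 187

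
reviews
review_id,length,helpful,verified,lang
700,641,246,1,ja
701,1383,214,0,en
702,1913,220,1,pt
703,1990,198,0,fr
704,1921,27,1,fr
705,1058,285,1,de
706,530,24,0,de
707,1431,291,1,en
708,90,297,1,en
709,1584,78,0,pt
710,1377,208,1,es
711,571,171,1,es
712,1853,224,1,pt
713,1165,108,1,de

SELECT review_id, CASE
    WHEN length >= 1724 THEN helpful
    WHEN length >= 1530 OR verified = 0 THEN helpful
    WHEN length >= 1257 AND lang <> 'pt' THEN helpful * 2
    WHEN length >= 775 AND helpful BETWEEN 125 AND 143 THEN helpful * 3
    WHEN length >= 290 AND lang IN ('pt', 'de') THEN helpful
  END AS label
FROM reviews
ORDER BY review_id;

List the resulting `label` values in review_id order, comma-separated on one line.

NULL, 214, 220, 198, 27, 285, 24, 582, NULL, 78, 416, NULL, 224, 108

review_id=700: (no match → NULL) → NULL
review_id=701: length >= 1530 OR verified = 0 → 214
review_id=702: length >= 1724 → 220
review_id=703: length >= 1724 → 198
review_id=704: length >= 1724 → 27
review_id=705: length >= 290 AND lang IN ('pt', 'de') → 285
review_id=706: length >= 1530 OR verified = 0 → 24
review_id=707: length >= 1257 AND lang <> 'pt' → 582
review_id=708: (no match → NULL) → NULL
review_id=709: length >= 1530 OR verified = 0 → 78
review_id=710: length >= 1257 AND lang <> 'pt' → 416
review_id=711: (no match → NULL) → NULL
review_id=712: length >= 1724 → 224
review_id=713: length >= 290 AND lang IN ('pt', 'de') → 108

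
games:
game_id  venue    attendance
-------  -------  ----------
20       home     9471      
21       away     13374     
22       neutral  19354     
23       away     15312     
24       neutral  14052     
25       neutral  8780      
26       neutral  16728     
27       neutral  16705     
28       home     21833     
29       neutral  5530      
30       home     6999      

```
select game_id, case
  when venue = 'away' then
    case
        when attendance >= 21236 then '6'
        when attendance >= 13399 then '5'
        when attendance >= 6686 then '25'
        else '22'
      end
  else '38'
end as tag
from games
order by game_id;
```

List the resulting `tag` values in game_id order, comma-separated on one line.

game_id=20: venue='home' → outer ELSE → 38
game_id=21: venue='away' → inner[attendance >= 6686] → 25
game_id=22: venue='neutral' → outer ELSE → 38
game_id=23: venue='away' → inner[attendance >= 13399] → 5
game_id=24: venue='neutral' → outer ELSE → 38
game_id=25: venue='neutral' → outer ELSE → 38
game_id=26: venue='neutral' → outer ELSE → 38
game_id=27: venue='neutral' → outer ELSE → 38
game_id=28: venue='home' → outer ELSE → 38
game_id=29: venue='neutral' → outer ELSE → 38
game_id=30: venue='home' → outer ELSE → 38

38, 25, 38, 5, 38, 38, 38, 38, 38, 38, 38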